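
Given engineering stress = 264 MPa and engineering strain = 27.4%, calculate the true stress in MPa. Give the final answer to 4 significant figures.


sigma_true = sigma_eng * (1 + epsilon_eng)
sigma_true = 264 * (1 + 0.274)
sigma_true = 336.3 MPa


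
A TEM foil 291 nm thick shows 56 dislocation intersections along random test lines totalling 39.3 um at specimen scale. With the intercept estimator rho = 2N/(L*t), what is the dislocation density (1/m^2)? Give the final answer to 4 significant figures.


rho = 2N / (L * t)
L = 39.3 um = 3.93e-05 m, t = 291 nm = 2.91e-07 m
rho = 2 * 56 / (3.93e-05 * 2.91e-07)
rho = 9.793e+12 1/m^2


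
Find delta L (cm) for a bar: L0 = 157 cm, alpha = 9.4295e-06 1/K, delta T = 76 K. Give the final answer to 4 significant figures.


dL = L0 * alpha * dT
dL = 157 * 9.4295e-06 * 76
dL = 0.1125 cm


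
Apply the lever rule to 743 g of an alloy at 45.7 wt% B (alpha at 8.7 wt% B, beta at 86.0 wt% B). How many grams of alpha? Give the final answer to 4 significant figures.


f_alpha = (C_beta - C0) / (C_beta - C_alpha)
f_alpha = (86.0 - 45.7) / (86.0 - 8.7) = 0.521345
m_alpha = f_alpha * m_total = 0.521345 * 743 = 387.4 g


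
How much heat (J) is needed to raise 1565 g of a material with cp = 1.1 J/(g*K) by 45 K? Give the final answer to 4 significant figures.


Q = m * cp * dT
Q = 1565 * 1.1 * 45
Q = 77470 J


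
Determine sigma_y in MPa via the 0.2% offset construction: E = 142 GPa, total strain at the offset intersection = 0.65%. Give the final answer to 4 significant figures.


Offset strain = 0.002
Elastic strain at yield = total_strain - offset = 6.5e-03 - 0.002 = 4.5e-03
sigma_y = E * elastic_strain = 142000 * 4.5e-03
sigma_y = 639 MPa


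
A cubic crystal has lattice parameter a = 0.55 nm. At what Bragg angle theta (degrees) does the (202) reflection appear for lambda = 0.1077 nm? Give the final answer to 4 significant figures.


d = a / sqrt(h^2+k^2+l^2)
d = 0.55 / sqrt(8) = 0.194454 nm
lambda = 2*d*sin(theta)  =>  sin(theta) = lambda / (2*d)
sin(theta) = 0.1077 / (2 * 0.194454) = 0.276929
theta = 16.08 deg


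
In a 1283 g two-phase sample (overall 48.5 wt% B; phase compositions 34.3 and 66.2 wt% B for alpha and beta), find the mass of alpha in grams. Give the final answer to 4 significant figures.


f_alpha = (C_beta - C0) / (C_beta - C_alpha)
f_alpha = (66.2 - 48.5) / (66.2 - 34.3) = 0.554859
m_alpha = f_alpha * m_total = 0.554859 * 1283 = 711.9 g


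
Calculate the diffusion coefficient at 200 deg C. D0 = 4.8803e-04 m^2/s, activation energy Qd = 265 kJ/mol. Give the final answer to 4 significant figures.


D = D0 * exp(-Qd / (R*T))
T = 473.15 K
D = 4.8803e-04 * exp(-265e3 / (8.314 * 473.15))
D = 2.704e-33 m^2/s


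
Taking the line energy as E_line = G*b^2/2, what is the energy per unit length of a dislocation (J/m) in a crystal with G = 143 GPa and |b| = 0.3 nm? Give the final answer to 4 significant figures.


E = G*b^2/2
b = 0.3 nm = 3e-10 m
G = 143 GPa = 1.43e+11 Pa
E = 0.5 * 1.43e+11 * (3e-10)^2
E = 6.435e-09 J/m


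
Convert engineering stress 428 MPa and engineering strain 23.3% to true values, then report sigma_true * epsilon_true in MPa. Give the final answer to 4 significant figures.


sigma_true = sigma_eng * (1 + epsilon_eng)
sigma_true = 428 * (1 + 0.233) = 527.724 MPa
epsilon_true = ln(1 + epsilon_eng)
epsilon_true = ln(1 + 0.233) = 0.20945
sigma_true * epsilon_true = 527.724 * 0.20945 = 110.5 MPa


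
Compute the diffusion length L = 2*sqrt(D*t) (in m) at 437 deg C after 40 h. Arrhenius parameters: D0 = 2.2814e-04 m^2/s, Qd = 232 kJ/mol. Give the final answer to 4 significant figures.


Step 1: D = D0 * exp(-Qd/(R*T))
T = 710.15 K
D = 2.2814e-04 * exp(-232e3 / (8.314 * 710.15)) = 1.96322e-21 m^2/s
Step 2: L = 2*sqrt(D*t)
t = 40 h = 144000 s
L = 2*sqrt(1.96322e-21 * 144000) = 3.363e-08 m


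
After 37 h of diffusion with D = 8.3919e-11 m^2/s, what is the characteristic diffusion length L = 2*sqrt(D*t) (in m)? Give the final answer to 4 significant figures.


t = 37 hr = 133200 s
Diffusion length = 2*sqrt(D*t)
= 2*sqrt(8.3919e-11 * 133200)
= 6.687e-03 m


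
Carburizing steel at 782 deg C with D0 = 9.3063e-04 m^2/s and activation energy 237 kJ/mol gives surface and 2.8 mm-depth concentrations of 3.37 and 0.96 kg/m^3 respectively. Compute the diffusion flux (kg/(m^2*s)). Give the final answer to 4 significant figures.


Step 1: D = D0 * exp(-Qd/(R*T))
T = 782 + 273.15 = 1055.15 K
D = 9.3063e-04 * exp(-237e3 / (8.314 * 1055.15)) = 1.72105e-15 m^2/s
Step 2: J = D * (C1 - C2) / dx
J = 1.72105e-15 * (3.37 - 0.96) / 2.8e-03
J = 1.481e-12 kg/(m^2*s)


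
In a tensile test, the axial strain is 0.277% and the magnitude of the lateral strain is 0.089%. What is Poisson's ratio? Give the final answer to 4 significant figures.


nu = -epsilon_lat / epsilon_axial
Lateral strain is contraction (negative), so using magnitudes:
nu = 0.089 / 0.277
nu = 0.3213


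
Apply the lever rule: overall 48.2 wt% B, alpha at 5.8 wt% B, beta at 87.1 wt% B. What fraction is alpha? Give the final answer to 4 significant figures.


f_alpha = (C_beta - C0) / (C_beta - C_alpha)
f_alpha = (87.1 - 48.2) / (87.1 - 5.8)
f_alpha = 0.4785


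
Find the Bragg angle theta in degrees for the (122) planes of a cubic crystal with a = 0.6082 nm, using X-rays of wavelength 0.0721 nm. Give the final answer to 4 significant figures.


d = a / sqrt(h^2+k^2+l^2)
d = 0.6082 / sqrt(9) = 0.202733 nm
lambda = 2*d*sin(theta)  =>  sin(theta) = lambda / (2*d)
sin(theta) = 0.0721 / (2 * 0.202733) = 0.17782
theta = 10.24 deg


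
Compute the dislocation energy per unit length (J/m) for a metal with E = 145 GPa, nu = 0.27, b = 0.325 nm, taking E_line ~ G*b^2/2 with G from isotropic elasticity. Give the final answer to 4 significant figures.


Step 1: G = E / (2*(1+nu))
G = 145 / (2*(1+0.27)) = 57.0866 GPa = 5.70866e+10 Pa
Step 2: E_line = G*b^2/2
b = 0.325 nm = 3.25e-10 m
E_line = 0.5 * 5.70866e+10 * (3.25e-10)^2 = 3.015e-09 J/m


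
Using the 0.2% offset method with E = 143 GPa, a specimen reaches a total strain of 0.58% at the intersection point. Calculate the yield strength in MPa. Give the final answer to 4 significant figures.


Offset strain = 0.002
Elastic strain at yield = total_strain - offset = 5.8e-03 - 0.002 = 3.8e-03
sigma_y = E * elastic_strain = 143000 * 3.8e-03
sigma_y = 543.4 MPa


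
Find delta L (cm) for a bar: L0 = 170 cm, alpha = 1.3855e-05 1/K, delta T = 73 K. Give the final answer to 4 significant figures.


dL = L0 * alpha * dT
dL = 170 * 1.3855e-05 * 73
dL = 0.1719 cm


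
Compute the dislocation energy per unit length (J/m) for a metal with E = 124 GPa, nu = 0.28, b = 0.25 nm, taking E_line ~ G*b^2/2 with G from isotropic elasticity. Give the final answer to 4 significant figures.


Step 1: G = E / (2*(1+nu))
G = 124 / (2*(1+0.28)) = 48.4375 GPa = 4.84375e+10 Pa
Step 2: E_line = G*b^2/2
b = 0.25 nm = 2.5e-10 m
E_line = 0.5 * 4.84375e+10 * (2.5e-10)^2 = 1.514e-09 J/m


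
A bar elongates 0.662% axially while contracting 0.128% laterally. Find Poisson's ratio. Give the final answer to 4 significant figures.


nu = -epsilon_lat / epsilon_axial
Lateral strain is contraction (negative), so using magnitudes:
nu = 0.128 / 0.662
nu = 0.1934


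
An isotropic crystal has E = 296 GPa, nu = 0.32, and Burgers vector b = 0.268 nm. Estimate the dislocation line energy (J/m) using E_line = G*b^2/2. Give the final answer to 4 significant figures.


Step 1: G = E / (2*(1+nu))
G = 296 / (2*(1+0.32)) = 112.121 GPa = 1.12121e+11 Pa
Step 2: E_line = G*b^2/2
b = 0.268 nm = 2.68e-10 m
E_line = 0.5 * 1.12121e+11 * (2.68e-10)^2 = 4.026e-09 J/m


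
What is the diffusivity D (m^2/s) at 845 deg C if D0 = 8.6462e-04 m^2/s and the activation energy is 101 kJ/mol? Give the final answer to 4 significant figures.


D = D0 * exp(-Qd / (R*T))
T = 1118.15 K
D = 8.6462e-04 * exp(-101e3 / (8.314 * 1118.15))
D = 1.654e-08 m^2/s


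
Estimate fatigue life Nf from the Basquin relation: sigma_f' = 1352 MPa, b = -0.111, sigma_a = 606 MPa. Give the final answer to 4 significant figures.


sigma_a = sigma_f' * (2*Nf)^b
2*Nf = (sigma_a / sigma_f')^(1/b)
2*Nf = (606 / 1352)^(1/-0.111)
2*Nf = 1379.36
Nf = 689.7 cycles


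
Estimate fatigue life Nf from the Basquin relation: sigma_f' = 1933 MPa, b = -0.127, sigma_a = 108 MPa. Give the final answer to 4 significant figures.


sigma_a = sigma_f' * (2*Nf)^b
2*Nf = (sigma_a / sigma_f')^(1/b)
2*Nf = (108 / 1933)^(1/-0.127)
2*Nf = 7.32202e+09
Nf = 3.661e+09 cycles


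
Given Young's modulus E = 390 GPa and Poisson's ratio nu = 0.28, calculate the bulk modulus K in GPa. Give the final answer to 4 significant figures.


K = E / (3*(1-2*nu))
K = 390 / (3*(1-2*0.28))
K = 295.5 GPa


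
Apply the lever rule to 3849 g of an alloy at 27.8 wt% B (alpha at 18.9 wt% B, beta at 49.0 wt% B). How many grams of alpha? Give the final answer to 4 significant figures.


f_alpha = (C_beta - C0) / (C_beta - C_alpha)
f_alpha = (49.0 - 27.8) / (49.0 - 18.9) = 0.704319
m_alpha = f_alpha * m_total = 0.704319 * 3849 = 2711 g


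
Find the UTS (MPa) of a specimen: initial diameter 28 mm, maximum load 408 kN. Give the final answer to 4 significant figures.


A0 = pi*(d/2)^2 = pi*(28/2)^2 = 615.752 mm^2
UTS = F_max / A0 = 408*1000 / 615.752
UTS = 662.6 MPa


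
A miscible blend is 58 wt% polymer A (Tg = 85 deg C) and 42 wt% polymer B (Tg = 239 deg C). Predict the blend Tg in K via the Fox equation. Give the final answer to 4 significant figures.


1/Tg = w1/Tg1 + w2/Tg2 (in Kelvin)
Tg1 = 358.15 K, Tg2 = 512.15 K
1/Tg = 0.58/358.15 + 0.42/512.15
Tg = 409.9 K


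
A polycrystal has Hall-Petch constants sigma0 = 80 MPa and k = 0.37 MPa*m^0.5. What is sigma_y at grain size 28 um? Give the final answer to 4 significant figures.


sigma_y = sigma0 + k / sqrt(d)
d = 28 um = 2.8e-05 m
sigma_y = 80 + 0.37 / sqrt(2.8e-05)
sigma_y = 149.9 MPa


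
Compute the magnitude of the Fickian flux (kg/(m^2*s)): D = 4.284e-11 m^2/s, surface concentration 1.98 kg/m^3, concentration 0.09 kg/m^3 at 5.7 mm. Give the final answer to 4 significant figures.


J = -D * (dC/dx) = D * (C1 - C2) / dx
J = 4.284e-11 * (1.98 - 0.09) / 5.7e-03
J = 1.42e-08 kg/(m^2*s)


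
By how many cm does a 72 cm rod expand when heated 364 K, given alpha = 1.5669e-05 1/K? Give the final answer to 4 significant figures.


dL = L0 * alpha * dT
dL = 72 * 1.5669e-05 * 364
dL = 0.4107 cm


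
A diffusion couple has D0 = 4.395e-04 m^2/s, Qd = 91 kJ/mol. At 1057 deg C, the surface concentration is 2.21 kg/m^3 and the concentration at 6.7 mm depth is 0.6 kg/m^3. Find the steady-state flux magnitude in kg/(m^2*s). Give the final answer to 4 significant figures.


Step 1: D = D0 * exp(-Qd/(R*T))
T = 1057 + 273.15 = 1330.15 K
D = 4.395e-04 * exp(-91e3 / (8.314 * 1330.15)) = 1.17296e-07 m^2/s
Step 2: J = D * (C1 - C2) / dx
J = 1.17296e-07 * (2.21 - 0.6) / 6.7e-03
J = 2.819e-05 kg/(m^2*s)


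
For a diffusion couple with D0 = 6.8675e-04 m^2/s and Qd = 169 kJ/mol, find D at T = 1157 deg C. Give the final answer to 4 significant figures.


D = D0 * exp(-Qd / (R*T))
T = 1430.15 K
D = 6.8675e-04 * exp(-169e3 / (8.314 * 1430.15))
D = 4.614e-10 m^2/s


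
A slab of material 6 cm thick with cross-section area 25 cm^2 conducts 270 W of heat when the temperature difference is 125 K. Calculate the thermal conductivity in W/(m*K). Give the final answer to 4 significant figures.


k = Q*L / (A*dT)
L = 0.06 m, A = 2.5e-03 m^2
k = 270 * 0.06 / (2.5e-03 * 125)
k = 51.84 W/(m*K)


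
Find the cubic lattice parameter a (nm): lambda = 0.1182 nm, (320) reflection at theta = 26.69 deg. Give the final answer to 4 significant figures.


d = lambda / (2*sin(theta))
d = 0.1182 / (2*sin(26.69 deg))
d = 0.131578 nm
a = d * sqrt(h^2+k^2+l^2) = 0.131578 * sqrt(13)
a = 0.4744 nm


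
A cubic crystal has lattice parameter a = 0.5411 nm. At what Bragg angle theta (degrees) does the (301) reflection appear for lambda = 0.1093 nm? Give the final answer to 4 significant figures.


d = a / sqrt(h^2+k^2+l^2)
d = 0.5411 / sqrt(10) = 0.171111 nm
lambda = 2*d*sin(theta)  =>  sin(theta) = lambda / (2*d)
sin(theta) = 0.1093 / (2 * 0.171111) = 0.319384
theta = 18.63 deg


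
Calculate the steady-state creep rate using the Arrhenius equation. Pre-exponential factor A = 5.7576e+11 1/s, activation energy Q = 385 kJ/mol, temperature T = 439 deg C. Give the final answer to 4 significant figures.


rate = A * exp(-Q / (R*T))
T = 439 + 273.15 = 712.15 K
rate = 5.7576e+11 * exp(-385e3 / (8.314 * 712.15))
rate = 3.314e-17 1/s


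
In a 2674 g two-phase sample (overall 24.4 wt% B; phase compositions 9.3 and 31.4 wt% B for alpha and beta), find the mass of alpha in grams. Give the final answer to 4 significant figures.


f_alpha = (C_beta - C0) / (C_beta - C_alpha)
f_alpha = (31.4 - 24.4) / (31.4 - 9.3) = 0.316742
m_alpha = f_alpha * m_total = 0.316742 * 2674 = 847 g


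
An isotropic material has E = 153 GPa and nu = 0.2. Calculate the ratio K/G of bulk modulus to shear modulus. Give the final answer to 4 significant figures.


G = E / (2*(1+nu))
G = 153 / (2*(1+0.2)) = 63.75 GPa
K = E / (3*(1-2*nu))
K = 153 / (3*(1-2*0.2)) = 85 GPa
K/G = 85 / 63.75 = 1.333


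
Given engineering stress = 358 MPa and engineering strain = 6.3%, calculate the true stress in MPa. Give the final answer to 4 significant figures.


sigma_true = sigma_eng * (1 + epsilon_eng)
sigma_true = 358 * (1 + 0.063)
sigma_true = 380.6 MPa


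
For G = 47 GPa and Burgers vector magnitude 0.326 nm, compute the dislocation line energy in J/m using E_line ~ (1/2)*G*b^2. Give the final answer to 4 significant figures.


E = G*b^2/2
b = 0.326 nm = 3.26e-10 m
G = 47 GPa = 4.7e+10 Pa
E = 0.5 * 4.7e+10 * (3.26e-10)^2
E = 2.497e-09 J/m


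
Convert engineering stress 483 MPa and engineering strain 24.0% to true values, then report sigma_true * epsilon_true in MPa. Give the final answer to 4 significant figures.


sigma_true = sigma_eng * (1 + epsilon_eng)
sigma_true = 483 * (1 + 0.24) = 598.92 MPa
epsilon_true = ln(1 + epsilon_eng)
epsilon_true = ln(1 + 0.24) = 0.215111
sigma_true * epsilon_true = 598.92 * 0.215111 = 128.8 MPa


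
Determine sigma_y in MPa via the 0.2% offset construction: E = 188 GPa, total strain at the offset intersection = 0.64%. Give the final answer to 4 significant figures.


Offset strain = 0.002
Elastic strain at yield = total_strain - offset = 6.4e-03 - 0.002 = 4.4e-03
sigma_y = E * elastic_strain = 188000 * 4.4e-03
sigma_y = 827.2 MPa


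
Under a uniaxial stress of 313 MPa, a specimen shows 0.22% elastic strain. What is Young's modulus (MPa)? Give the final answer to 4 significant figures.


E = sigma / epsilon
epsilon = 0.22% = 2.2e-03
E = 313 / 2.2e-03
E = 142300 MPa


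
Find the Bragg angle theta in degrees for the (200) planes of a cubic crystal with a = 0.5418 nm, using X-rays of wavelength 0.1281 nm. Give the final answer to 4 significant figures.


d = a / sqrt(h^2+k^2+l^2)
d = 0.5418 / sqrt(4) = 0.2709 nm
lambda = 2*d*sin(theta)  =>  sin(theta) = lambda / (2*d)
sin(theta) = 0.1281 / (2 * 0.2709) = 0.236434
theta = 13.68 deg


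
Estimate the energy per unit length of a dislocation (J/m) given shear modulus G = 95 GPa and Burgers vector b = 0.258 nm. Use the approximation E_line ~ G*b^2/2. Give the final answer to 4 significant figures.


E = G*b^2/2
b = 0.258 nm = 2.58e-10 m
G = 95 GPa = 9.5e+10 Pa
E = 0.5 * 9.5e+10 * (2.58e-10)^2
E = 3.162e-09 J/m


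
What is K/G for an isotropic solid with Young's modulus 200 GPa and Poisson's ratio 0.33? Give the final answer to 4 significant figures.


G = E / (2*(1+nu))
G = 200 / (2*(1+0.33)) = 75.188 GPa
K = E / (3*(1-2*nu))
K = 200 / (3*(1-2*0.33)) = 196.078 GPa
K/G = 196.078 / 75.188 = 2.608


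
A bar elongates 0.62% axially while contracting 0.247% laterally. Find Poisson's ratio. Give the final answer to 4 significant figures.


nu = -epsilon_lat / epsilon_axial
Lateral strain is contraction (negative), so using magnitudes:
nu = 0.247 / 0.62
nu = 0.3984


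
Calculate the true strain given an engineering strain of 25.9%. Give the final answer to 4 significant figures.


epsilon_true = ln(1 + epsilon_eng)
epsilon_true = ln(1 + 0.259)
epsilon_true = 0.2303


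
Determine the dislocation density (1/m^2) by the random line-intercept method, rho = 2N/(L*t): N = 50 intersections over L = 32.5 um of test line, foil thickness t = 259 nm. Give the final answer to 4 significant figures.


rho = 2N / (L * t)
L = 32.5 um = 3.25e-05 m, t = 259 nm = 2.59e-07 m
rho = 2 * 50 / (3.25e-05 * 2.59e-07)
rho = 1.188e+13 1/m^2


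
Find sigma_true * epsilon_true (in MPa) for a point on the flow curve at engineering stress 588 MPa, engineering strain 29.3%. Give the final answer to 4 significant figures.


sigma_true = sigma_eng * (1 + epsilon_eng)
sigma_true = 588 * (1 + 0.293) = 760.284 MPa
epsilon_true = ln(1 + epsilon_eng)
epsilon_true = ln(1 + 0.293) = 0.256965
sigma_true * epsilon_true = 760.284 * 0.256965 = 195.4 MPa


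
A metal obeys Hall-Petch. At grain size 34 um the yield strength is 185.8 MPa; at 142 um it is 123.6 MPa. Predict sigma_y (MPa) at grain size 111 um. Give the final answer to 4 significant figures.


sigma_y = sigma0 + k / sqrt(d)
1/sqrt(d1) = 1/sqrt(3.4e-05) = 171.499;  1/sqrt(d2) = 83.9181
k = (sigma1 - sigma2) / (1/sqrt(d1) - 1/sqrt(d2)) = (185.8 - 123.6) / (171.499 - 83.9181) = 0.710204 MPa*m^0.5
sigma0 = sigma1 - k/sqrt(d1) = 185.8 - 0.710204*171.499 = 64.001 MPa
sigma_y(d3) = 64.001 + 0.710204 / sqrt(1.11e-04) = 131.4 MPa


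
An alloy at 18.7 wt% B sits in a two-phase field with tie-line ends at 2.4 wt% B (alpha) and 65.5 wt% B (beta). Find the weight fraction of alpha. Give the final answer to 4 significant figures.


f_alpha = (C_beta - C0) / (C_beta - C_alpha)
f_alpha = (65.5 - 18.7) / (65.5 - 2.4)
f_alpha = 0.7417


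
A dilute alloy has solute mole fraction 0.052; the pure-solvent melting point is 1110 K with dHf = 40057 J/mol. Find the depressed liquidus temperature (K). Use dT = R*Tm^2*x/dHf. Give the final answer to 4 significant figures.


dT = R*Tm^2*x / dHf
dT = 8.314 * 1110^2 * 0.052 / 40057
dT = 13.2978 K
T_new = 1110 - 13.2978 = 1097 K


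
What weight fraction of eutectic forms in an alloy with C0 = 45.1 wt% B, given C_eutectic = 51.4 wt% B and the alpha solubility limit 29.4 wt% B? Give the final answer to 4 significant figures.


f_primary = (C_e - C0) / (C_e - C_alpha_max)
f_primary = (51.4 - 45.1) / (51.4 - 29.4)
f_primary = 0.286364
f_eutectic = 1 - 0.286364 = 0.7136


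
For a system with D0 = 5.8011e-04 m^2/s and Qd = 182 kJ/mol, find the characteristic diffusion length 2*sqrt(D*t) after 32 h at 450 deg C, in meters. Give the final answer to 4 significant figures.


Step 1: D = D0 * exp(-Qd/(R*T))
T = 723.15 K
D = 5.8011e-04 * exp(-182e3 / (8.314 * 723.15)) = 4.13803e-17 m^2/s
Step 2: L = 2*sqrt(D*t)
t = 32 h = 115200 s
L = 2*sqrt(4.13803e-17 * 115200) = 4.367e-06 m


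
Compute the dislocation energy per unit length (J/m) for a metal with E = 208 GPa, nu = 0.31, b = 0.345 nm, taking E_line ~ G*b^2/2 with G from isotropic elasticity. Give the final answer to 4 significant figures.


Step 1: G = E / (2*(1+nu))
G = 208 / (2*(1+0.31)) = 79.3893 GPa = 7.93893e+10 Pa
Step 2: E_line = G*b^2/2
b = 0.345 nm = 3.45e-10 m
E_line = 0.5 * 7.93893e+10 * (3.45e-10)^2 = 4.725e-09 J/m


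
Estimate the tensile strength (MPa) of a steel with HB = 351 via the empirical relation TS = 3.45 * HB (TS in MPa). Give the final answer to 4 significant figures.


TS (MPa) = 3.45 * HB
TS = 3.45 * 351
TS = 1211 MPa


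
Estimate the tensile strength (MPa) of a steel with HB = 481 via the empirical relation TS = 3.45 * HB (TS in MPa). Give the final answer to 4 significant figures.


TS (MPa) = 3.45 * HB
TS = 3.45 * 481
TS = 1659 MPa


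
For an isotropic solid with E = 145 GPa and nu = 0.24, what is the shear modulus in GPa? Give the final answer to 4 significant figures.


G = E / (2*(1+nu))
G = 145 / (2*(1+0.24))
G = 58.47 GPa


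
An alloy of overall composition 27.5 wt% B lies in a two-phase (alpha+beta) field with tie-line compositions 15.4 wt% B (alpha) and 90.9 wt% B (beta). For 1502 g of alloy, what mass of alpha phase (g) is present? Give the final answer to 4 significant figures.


f_alpha = (C_beta - C0) / (C_beta - C_alpha)
f_alpha = (90.9 - 27.5) / (90.9 - 15.4) = 0.839735
m_alpha = f_alpha * m_total = 0.839735 * 1502 = 1261 g


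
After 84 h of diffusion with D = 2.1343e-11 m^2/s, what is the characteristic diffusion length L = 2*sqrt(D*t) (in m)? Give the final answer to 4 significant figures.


t = 84 hr = 302400 s
Diffusion length = 2*sqrt(D*t)
= 2*sqrt(2.1343e-11 * 302400)
= 5.081e-03 m


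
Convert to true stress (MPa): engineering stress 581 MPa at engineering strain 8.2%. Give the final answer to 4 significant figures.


sigma_true = sigma_eng * (1 + epsilon_eng)
sigma_true = 581 * (1 + 0.082)
sigma_true = 628.6 MPa


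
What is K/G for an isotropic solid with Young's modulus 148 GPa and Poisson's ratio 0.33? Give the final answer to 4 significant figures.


G = E / (2*(1+nu))
G = 148 / (2*(1+0.33)) = 55.6391 GPa
K = E / (3*(1-2*nu))
K = 148 / (3*(1-2*0.33)) = 145.098 GPa
K/G = 145.098 / 55.6391 = 2.608


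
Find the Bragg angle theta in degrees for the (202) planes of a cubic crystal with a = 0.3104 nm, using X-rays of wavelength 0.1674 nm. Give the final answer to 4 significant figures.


d = a / sqrt(h^2+k^2+l^2)
d = 0.3104 / sqrt(8) = 0.109743 nm
lambda = 2*d*sin(theta)  =>  sin(theta) = lambda / (2*d)
sin(theta) = 0.1674 / (2 * 0.109743) = 0.762691
theta = 49.7 deg


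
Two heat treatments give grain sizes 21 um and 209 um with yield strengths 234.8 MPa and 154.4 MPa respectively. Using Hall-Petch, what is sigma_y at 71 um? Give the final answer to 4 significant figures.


sigma_y = sigma0 + k / sqrt(d)
1/sqrt(d1) = 1/sqrt(2.1e-05) = 218.218;  1/sqrt(d2) = 69.1714
k = (sigma1 - sigma2) / (1/sqrt(d1) - 1/sqrt(d2)) = (234.8 - 154.4) / (218.218 - 69.1714) = 0.539429 MPa*m^0.5
sigma0 = sigma1 - k/sqrt(d1) = 234.8 - 0.539429*218.218 = 117.087 MPa
sigma_y(d3) = 117.087 + 0.539429 / sqrt(7.1e-05) = 181.1 MPa


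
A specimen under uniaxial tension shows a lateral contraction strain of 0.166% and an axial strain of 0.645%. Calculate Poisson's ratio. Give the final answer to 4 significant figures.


nu = -epsilon_lat / epsilon_axial
Lateral strain is contraction (negative), so using magnitudes:
nu = 0.166 / 0.645
nu = 0.2574


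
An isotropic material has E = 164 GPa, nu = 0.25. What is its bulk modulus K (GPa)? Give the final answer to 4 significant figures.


K = E / (3*(1-2*nu))
K = 164 / (3*(1-2*0.25))
K = 109.3 GPa


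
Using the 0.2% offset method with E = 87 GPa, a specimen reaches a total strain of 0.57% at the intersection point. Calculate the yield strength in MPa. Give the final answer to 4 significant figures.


Offset strain = 0.002
Elastic strain at yield = total_strain - offset = 5.7e-03 - 0.002 = 3.7e-03
sigma_y = E * elastic_strain = 87000 * 3.7e-03
sigma_y = 321.9 MPa


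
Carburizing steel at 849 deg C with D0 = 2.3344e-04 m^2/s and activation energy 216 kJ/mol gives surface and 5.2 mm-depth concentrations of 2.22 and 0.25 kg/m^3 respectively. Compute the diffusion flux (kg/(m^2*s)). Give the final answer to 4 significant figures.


Step 1: D = D0 * exp(-Qd/(R*T))
T = 849 + 273.15 = 1122.15 K
D = 2.3344e-04 * exp(-216e3 / (8.314 * 1122.15)) = 2.05726e-14 m^2/s
Step 2: J = D * (C1 - C2) / dx
J = 2.05726e-14 * (2.22 - 0.25) / 5.2e-03
J = 7.794e-12 kg/(m^2*s)


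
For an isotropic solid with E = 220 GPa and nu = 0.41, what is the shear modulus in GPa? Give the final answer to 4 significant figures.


G = E / (2*(1+nu))
G = 220 / (2*(1+0.41))
G = 78.01 GPa


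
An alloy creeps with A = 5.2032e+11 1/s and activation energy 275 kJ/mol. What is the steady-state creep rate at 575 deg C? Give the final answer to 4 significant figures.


rate = A * exp(-Q / (R*T))
T = 575 + 273.15 = 848.15 K
rate = 5.2032e+11 * exp(-275e3 / (8.314 * 848.15))
rate = 6.017e-06 1/s


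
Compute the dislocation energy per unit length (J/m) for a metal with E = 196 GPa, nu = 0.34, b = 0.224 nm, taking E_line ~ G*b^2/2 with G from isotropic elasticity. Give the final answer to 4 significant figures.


Step 1: G = E / (2*(1+nu))
G = 196 / (2*(1+0.34)) = 73.1343 GPa = 7.31343e+10 Pa
Step 2: E_line = G*b^2/2
b = 0.224 nm = 2.24e-10 m
E_line = 0.5 * 7.31343e+10 * (2.24e-10)^2 = 1.835e-09 J/m


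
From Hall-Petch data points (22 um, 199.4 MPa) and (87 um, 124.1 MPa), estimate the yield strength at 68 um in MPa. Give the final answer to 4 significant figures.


sigma_y = sigma0 + k / sqrt(d)
1/sqrt(d1) = 1/sqrt(2.2e-05) = 213.201;  1/sqrt(d2) = 107.211
k = (sigma1 - sigma2) / (1/sqrt(d1) - 1/sqrt(d2)) = (199.4 - 124.1) / (213.201 - 107.211) = 0.710448 MPa*m^0.5
sigma0 = sigma1 - k/sqrt(d1) = 199.4 - 0.710448*213.201 = 47.932 MPa
sigma_y(d3) = 47.932 + 0.710448 / sqrt(6.8e-05) = 134.1 MPa


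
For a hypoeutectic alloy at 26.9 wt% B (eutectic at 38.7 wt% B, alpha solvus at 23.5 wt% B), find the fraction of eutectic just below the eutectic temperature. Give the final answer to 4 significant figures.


f_primary = (C_e - C0) / (C_e - C_alpha_max)
f_primary = (38.7 - 26.9) / (38.7 - 23.5)
f_primary = 0.776316
f_eutectic = 1 - 0.776316 = 0.2237


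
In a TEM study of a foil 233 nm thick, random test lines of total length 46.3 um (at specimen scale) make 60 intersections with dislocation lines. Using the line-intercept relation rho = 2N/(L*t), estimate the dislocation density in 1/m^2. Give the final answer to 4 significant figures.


rho = 2N / (L * t)
L = 46.3 um = 4.63e-05 m, t = 233 nm = 2.33e-07 m
rho = 2 * 60 / (4.63e-05 * 2.33e-07)
rho = 1.112e+13 1/m^2


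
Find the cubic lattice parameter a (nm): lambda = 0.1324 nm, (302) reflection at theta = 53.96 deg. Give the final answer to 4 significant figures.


d = lambda / (2*sin(theta))
d = 0.1324 / (2*sin(53.96 deg))
d = 0.0818692 nm
a = d * sqrt(h^2+k^2+l^2) = 0.0818692 * sqrt(13)
a = 0.2952 nm


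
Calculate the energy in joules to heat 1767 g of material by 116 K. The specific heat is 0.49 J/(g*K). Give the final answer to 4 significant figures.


Q = m * cp * dT
Q = 1767 * 0.49 * 116
Q = 100400 J


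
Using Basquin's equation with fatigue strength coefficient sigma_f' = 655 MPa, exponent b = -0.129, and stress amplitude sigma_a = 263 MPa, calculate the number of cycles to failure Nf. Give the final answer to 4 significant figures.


sigma_a = sigma_f' * (2*Nf)^b
2*Nf = (sigma_a / sigma_f')^(1/b)
2*Nf = (263 / 655)^(1/-0.129)
2*Nf = 1180.27
Nf = 590.1 cycles


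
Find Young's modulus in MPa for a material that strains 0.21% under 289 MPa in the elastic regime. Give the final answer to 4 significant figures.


E = sigma / epsilon
epsilon = 0.21% = 2.1e-03
E = 289 / 2.1e-03
E = 137600 MPa


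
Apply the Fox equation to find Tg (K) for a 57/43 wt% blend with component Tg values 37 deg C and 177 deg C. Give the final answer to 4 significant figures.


1/Tg = w1/Tg1 + w2/Tg2 (in Kelvin)
Tg1 = 310.15 K, Tg2 = 450.15 K
1/Tg = 0.57/310.15 + 0.43/450.15
Tg = 358 K


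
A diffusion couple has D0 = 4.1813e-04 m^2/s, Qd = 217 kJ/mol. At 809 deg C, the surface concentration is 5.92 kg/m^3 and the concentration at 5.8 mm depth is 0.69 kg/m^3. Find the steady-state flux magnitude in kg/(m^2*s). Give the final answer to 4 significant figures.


Step 1: D = D0 * exp(-Qd/(R*T))
T = 809 + 273.15 = 1082.15 K
D = 4.1813e-04 * exp(-217e3 / (8.314 * 1082.15)) = 1.40117e-14 m^2/s
Step 2: J = D * (C1 - C2) / dx
J = 1.40117e-14 * (5.92 - 0.69) / 5.8e-03
J = 1.263e-11 kg/(m^2*s)


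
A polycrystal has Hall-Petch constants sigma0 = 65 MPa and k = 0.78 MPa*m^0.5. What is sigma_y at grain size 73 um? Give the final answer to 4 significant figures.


sigma_y = sigma0 + k / sqrt(d)
d = 73 um = 7.3e-05 m
sigma_y = 65 + 0.78 / sqrt(7.3e-05)
sigma_y = 156.3 MPa


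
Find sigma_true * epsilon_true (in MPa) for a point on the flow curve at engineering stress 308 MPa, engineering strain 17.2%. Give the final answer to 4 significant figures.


sigma_true = sigma_eng * (1 + epsilon_eng)
sigma_true = 308 * (1 + 0.172) = 360.976 MPa
epsilon_true = ln(1 + epsilon_eng)
epsilon_true = ln(1 + 0.172) = 0.158712
sigma_true * epsilon_true = 360.976 * 0.158712 = 57.29 MPa


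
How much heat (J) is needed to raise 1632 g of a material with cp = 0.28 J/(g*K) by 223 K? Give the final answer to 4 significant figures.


Q = m * cp * dT
Q = 1632 * 0.28 * 223
Q = 101900 J


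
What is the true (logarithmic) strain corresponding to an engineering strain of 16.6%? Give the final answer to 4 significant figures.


epsilon_true = ln(1 + epsilon_eng)
epsilon_true = ln(1 + 0.166)
epsilon_true = 0.1536


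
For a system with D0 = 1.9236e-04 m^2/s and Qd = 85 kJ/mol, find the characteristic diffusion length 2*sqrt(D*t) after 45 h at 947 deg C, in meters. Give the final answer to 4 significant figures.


Step 1: D = D0 * exp(-Qd/(R*T))
T = 1220.15 K
D = 1.9236e-04 * exp(-85e3 / (8.314 * 1220.15)) = 4.41705e-08 m^2/s
Step 2: L = 2*sqrt(D*t)
t = 45 h = 162000 s
L = 2*sqrt(4.41705e-08 * 162000) = 0.1692 m


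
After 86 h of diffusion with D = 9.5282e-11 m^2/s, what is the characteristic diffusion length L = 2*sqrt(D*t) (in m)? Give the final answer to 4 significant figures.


t = 86 hr = 309600 s
Diffusion length = 2*sqrt(D*t)
= 2*sqrt(9.5282e-11 * 309600)
= 0.01086 m


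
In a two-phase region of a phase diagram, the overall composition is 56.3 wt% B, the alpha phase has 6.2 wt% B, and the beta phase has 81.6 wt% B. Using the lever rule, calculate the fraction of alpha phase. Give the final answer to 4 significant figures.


f_alpha = (C_beta - C0) / (C_beta - C_alpha)
f_alpha = (81.6 - 56.3) / (81.6 - 6.2)
f_alpha = 0.3355


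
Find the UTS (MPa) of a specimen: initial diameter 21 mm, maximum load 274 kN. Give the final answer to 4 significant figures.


A0 = pi*(d/2)^2 = pi*(21/2)^2 = 346.361 mm^2
UTS = F_max / A0 = 274*1000 / 346.361
UTS = 791.1 MPa


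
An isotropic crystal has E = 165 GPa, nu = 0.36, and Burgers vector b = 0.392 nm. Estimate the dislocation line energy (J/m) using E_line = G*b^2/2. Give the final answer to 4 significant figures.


Step 1: G = E / (2*(1+nu))
G = 165 / (2*(1+0.36)) = 60.6618 GPa = 6.06618e+10 Pa
Step 2: E_line = G*b^2/2
b = 0.392 nm = 3.92e-10 m
E_line = 0.5 * 6.06618e+10 * (3.92e-10)^2 = 4.661e-09 J/m


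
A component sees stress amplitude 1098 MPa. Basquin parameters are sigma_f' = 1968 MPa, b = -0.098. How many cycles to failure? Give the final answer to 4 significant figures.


sigma_a = sigma_f' * (2*Nf)^b
2*Nf = (sigma_a / sigma_f')^(1/b)
2*Nf = (1098 / 1968)^(1/-0.098)
2*Nf = 385.431
Nf = 192.7 cycles


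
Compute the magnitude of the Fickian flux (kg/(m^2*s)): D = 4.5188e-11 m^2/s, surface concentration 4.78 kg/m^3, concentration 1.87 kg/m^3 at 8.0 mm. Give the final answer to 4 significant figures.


J = -D * (dC/dx) = D * (C1 - C2) / dx
J = 4.5188e-11 * (4.78 - 1.87) / 8e-03
J = 1.644e-08 kg/(m^2*s)


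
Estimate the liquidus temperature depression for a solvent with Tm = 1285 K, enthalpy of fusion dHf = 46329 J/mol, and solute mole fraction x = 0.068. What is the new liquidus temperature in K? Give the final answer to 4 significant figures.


dT = R*Tm^2*x / dHf
dT = 8.314 * 1285^2 * 0.068 / 46329
dT = 20.1499 K
T_new = 1285 - 20.1499 = 1265 K


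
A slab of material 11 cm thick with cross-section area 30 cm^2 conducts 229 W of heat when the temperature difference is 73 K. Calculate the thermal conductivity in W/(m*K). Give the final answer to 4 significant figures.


k = Q*L / (A*dT)
L = 0.11 m, A = 3e-03 m^2
k = 229 * 0.11 / (3e-03 * 73)
k = 115 W/(m*K)


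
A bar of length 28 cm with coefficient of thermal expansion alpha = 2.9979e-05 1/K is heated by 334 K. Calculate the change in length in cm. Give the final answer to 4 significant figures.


dL = L0 * alpha * dT
dL = 28 * 2.9979e-05 * 334
dL = 0.2804 cm


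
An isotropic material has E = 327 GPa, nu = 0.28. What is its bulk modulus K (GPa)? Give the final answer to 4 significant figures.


K = E / (3*(1-2*nu))
K = 327 / (3*(1-2*0.28))
K = 247.7 GPa


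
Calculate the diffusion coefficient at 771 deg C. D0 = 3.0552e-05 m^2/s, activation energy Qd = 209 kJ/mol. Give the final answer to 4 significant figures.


D = D0 * exp(-Qd / (R*T))
T = 1044.15 K
D = 3.0552e-05 * exp(-209e3 / (8.314 * 1044.15))
D = 1.07e-15 m^2/s


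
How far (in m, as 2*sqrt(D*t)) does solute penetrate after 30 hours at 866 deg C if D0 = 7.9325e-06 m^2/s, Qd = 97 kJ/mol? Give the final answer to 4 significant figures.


Step 1: D = D0 * exp(-Qd/(R*T))
T = 1139.15 K
D = 7.9325e-06 * exp(-97e3 / (8.314 * 1139.15)) = 2.82753e-10 m^2/s
Step 2: L = 2*sqrt(D*t)
t = 30 h = 108000 s
L = 2*sqrt(2.82753e-10 * 108000) = 0.01105 m


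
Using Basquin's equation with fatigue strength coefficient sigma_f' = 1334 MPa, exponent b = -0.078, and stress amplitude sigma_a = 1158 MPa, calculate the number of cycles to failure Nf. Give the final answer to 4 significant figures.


sigma_a = sigma_f' * (2*Nf)^b
2*Nf = (sigma_a / sigma_f')^(1/b)
2*Nf = (1158 / 1334)^(1/-0.078)
2*Nf = 6.13459
Nf = 3.067 cycles


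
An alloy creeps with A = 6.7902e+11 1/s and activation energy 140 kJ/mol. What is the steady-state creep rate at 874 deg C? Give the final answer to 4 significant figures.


rate = A * exp(-Q / (R*T))
T = 874 + 273.15 = 1147.15 K
rate = 6.7902e+11 * exp(-140e3 / (8.314 * 1147.15))
rate = 286300 1/s


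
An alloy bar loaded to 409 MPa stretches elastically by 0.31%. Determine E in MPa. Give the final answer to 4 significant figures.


E = sigma / epsilon
epsilon = 0.31% = 3.1e-03
E = 409 / 3.1e-03
E = 131900 MPa


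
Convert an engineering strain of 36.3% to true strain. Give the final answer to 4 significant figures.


epsilon_true = ln(1 + epsilon_eng)
epsilon_true = ln(1 + 0.363)
epsilon_true = 0.3097


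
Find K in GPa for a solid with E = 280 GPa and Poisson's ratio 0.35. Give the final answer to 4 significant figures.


K = E / (3*(1-2*nu))
K = 280 / (3*(1-2*0.35))
K = 311.1 GPa


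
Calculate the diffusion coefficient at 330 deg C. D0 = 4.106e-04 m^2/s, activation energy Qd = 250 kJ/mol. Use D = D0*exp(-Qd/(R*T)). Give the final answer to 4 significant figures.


D = D0 * exp(-Qd / (R*T))
T = 603.15 K
D = 4.106e-04 * exp(-250e3 / (8.314 * 603.15))
D = 9.159e-26 m^2/s


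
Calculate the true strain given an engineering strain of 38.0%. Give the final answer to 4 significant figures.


epsilon_true = ln(1 + epsilon_eng)
epsilon_true = ln(1 + 0.38)
epsilon_true = 0.3221


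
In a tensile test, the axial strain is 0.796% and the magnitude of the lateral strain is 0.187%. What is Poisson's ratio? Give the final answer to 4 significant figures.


nu = -epsilon_lat / epsilon_axial
Lateral strain is contraction (negative), so using magnitudes:
nu = 0.187 / 0.796
nu = 0.2349


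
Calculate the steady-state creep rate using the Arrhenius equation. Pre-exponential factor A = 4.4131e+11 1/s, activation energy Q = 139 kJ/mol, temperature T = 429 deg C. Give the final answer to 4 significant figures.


rate = A * exp(-Q / (R*T))
T = 429 + 273.15 = 702.15 K
rate = 4.4131e+11 * exp(-139e3 / (8.314 * 702.15))
rate = 20.13 1/s


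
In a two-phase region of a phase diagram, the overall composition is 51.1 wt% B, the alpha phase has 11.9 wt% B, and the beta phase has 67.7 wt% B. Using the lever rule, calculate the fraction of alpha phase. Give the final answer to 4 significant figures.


f_alpha = (C_beta - C0) / (C_beta - C_alpha)
f_alpha = (67.7 - 51.1) / (67.7 - 11.9)
f_alpha = 0.2975


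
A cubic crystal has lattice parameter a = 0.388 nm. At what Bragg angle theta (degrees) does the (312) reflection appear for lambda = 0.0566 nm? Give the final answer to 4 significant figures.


d = a / sqrt(h^2+k^2+l^2)
d = 0.388 / sqrt(14) = 0.103697 nm
lambda = 2*d*sin(theta)  =>  sin(theta) = lambda / (2*d)
sin(theta) = 0.0566 / (2 * 0.103697) = 0.27291
theta = 15.84 deg


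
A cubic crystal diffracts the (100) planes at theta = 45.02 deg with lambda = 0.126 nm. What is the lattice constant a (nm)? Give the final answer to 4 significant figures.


d = lambda / (2*sin(theta))
d = 0.126 / (2*sin(45.02 deg))
d = 0.0890644 nm
a = d * sqrt(h^2+k^2+l^2) = 0.0890644 * sqrt(1)
a = 0.08906 nm


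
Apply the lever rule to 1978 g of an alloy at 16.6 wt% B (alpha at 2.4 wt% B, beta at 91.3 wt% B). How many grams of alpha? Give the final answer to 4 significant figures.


f_alpha = (C_beta - C0) / (C_beta - C_alpha)
f_alpha = (91.3 - 16.6) / (91.3 - 2.4) = 0.84027
m_alpha = f_alpha * m_total = 0.84027 * 1978 = 1662 g


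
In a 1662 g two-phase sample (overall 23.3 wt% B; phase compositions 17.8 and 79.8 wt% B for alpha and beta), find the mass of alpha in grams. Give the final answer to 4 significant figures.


f_alpha = (C_beta - C0) / (C_beta - C_alpha)
f_alpha = (79.8 - 23.3) / (79.8 - 17.8) = 0.91129
m_alpha = f_alpha * m_total = 0.91129 * 1662 = 1515 g


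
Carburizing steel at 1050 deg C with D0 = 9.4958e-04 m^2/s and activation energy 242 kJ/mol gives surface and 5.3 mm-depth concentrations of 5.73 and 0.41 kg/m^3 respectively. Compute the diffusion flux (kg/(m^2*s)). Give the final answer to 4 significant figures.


Step 1: D = D0 * exp(-Qd/(R*T))
T = 1050 + 273.15 = 1323.15 K
D = 9.4958e-04 * exp(-242e3 / (8.314 * 1323.15)) = 2.65237e-13 m^2/s
Step 2: J = D * (C1 - C2) / dx
J = 2.65237e-13 * (5.73 - 0.41) / 5.3e-03
J = 2.662e-10 kg/(m^2*s)


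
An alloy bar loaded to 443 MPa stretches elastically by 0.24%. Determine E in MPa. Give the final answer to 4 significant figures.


E = sigma / epsilon
epsilon = 0.24% = 2.4e-03
E = 443 / 2.4e-03
E = 184600 MPa


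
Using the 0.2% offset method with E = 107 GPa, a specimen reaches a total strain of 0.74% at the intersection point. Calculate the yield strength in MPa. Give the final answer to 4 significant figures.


Offset strain = 0.002
Elastic strain at yield = total_strain - offset = 7.4e-03 - 0.002 = 5.4e-03
sigma_y = E * elastic_strain = 107000 * 5.4e-03
sigma_y = 577.8 MPa


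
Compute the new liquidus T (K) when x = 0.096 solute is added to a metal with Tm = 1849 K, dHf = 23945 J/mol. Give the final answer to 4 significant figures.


dT = R*Tm^2*x / dHf
dT = 8.314 * 1849^2 * 0.096 / 23945
dT = 113.957 K
T_new = 1849 - 113.957 = 1735 K


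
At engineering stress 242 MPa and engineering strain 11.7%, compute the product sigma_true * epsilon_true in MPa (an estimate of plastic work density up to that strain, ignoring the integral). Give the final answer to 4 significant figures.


sigma_true = sigma_eng * (1 + epsilon_eng)
sigma_true = 242 * (1 + 0.117) = 270.314 MPa
epsilon_true = ln(1 + epsilon_eng)
epsilon_true = ln(1 + 0.117) = 0.110647
sigma_true * epsilon_true = 270.314 * 0.110647 = 29.91 MPa


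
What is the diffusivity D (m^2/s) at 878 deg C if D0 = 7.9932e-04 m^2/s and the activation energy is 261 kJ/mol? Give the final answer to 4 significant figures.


D = D0 * exp(-Qd / (R*T))
T = 1151.15 K
D = 7.9932e-04 * exp(-261e3 / (8.314 * 1151.15))
D = 1.146e-15 m^2/s


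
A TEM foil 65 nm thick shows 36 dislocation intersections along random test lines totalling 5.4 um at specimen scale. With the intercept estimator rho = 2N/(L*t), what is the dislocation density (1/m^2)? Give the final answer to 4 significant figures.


rho = 2N / (L * t)
L = 5.4 um = 5.4e-06 m, t = 65 nm = 6.5e-08 m
rho = 2 * 36 / (5.4e-06 * 6.5e-08)
rho = 2.051e+14 1/m^2


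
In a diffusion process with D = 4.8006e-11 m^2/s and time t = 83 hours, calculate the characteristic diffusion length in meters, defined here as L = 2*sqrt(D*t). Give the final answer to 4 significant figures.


t = 83 hr = 298800 s
Diffusion length = 2*sqrt(D*t)
= 2*sqrt(4.8006e-11 * 298800)
= 7.575e-03 m
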